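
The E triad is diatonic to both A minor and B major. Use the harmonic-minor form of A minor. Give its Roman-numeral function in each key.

The scale of A minor (harmonic minor) is A B C D E F G#; E is degree 5, and the triad built there (E-G#-B) is major, so it is V.
The scale of B major is B C# D# E F# G# A#; E is degree 4, and the triad built there (E-G#-B) is major, so it is IV.

V in A minor; IV in B major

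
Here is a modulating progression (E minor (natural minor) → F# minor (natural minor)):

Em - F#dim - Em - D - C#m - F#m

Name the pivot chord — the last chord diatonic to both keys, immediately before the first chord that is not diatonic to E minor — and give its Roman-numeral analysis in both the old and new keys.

Chords diatonic to E minor: Em, F#dim, G, Am, Bm, C, D.
Reading the progression, the first chord not in that set is C#m, so the modulation leaves E minor there.
The chord immediately before C#m is D, which is diatonic to both keys: VII in E minor and VI in F# minor.

D — VII in E minor, VI in F# minor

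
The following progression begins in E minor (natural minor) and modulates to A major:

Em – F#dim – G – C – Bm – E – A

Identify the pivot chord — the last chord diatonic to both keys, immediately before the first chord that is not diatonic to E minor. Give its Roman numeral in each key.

Bm — v in E minor, ii in A major

Chords diatonic to E minor: Em, F#dim, G, Am, Bm, C, D.
Reading the progression, the first chord not in that set is E, so the modulation leaves E minor there.
The chord immediately before E is Bm, which is diatonic to both keys: v in E minor and ii in A major.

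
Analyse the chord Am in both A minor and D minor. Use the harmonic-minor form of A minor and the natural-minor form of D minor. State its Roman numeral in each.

The scale of A minor (harmonic minor) is A B C D E F G#; A is degree 1, and the triad built there (A-C-E) is minor, so it is i.
The scale of D minor (natural minor) is D E F G A Bb C; A is degree 5, and the triad built there (A-C-E) is minor, so it is v.

i in A minor; v in D minor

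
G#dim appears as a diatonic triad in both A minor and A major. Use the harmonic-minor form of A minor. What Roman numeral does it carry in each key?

The scale of A minor (harmonic minor) is A B C D E F G#; G# is degree 7, and the triad built there (G#-B-D) is diminished, so it is vii°.
The scale of A major is A B C# D E F# G#; G# is degree 7, and the triad built there (G#-B-D) is diminished, so it is vii°.

vii° in A minor; vii° in A major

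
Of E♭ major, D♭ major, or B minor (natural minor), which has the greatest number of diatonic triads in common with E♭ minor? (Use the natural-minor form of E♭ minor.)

Triads of E♭ minor (natural minor): E♭ minor (i), F diminished (ii°), G♭ major (III), A♭ minor (iv), B♭ minor (v), C♭ major (VI), D♭ major (VII).
E♭ major shares 0: none.
D♭ major shares 4: E♭m, G♭, B♭m, D♭.
B minor (natural minor) shares 0: none.
The most common triads (4) are shared with D♭ major.

D♭ major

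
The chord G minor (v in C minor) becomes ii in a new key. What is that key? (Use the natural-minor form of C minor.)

F major

The numeral ii denotes a minor triad on scale degree 2. With G on degree 2, the tonic of the new key is F.
Degree 2 carries a minor triad in major keys, so the destination is F major.
Check: the diatonic triads of F major are F (I), Gm (ii), Am (iii), B♭ (IV), C (V), Dm (vi), Edim (vii°) — G minor is indeed ii.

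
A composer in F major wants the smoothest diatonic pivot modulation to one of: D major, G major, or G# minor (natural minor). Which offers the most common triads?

G major

Triads of F major: F major (I), G minor (ii), A minor (iii), Bb major (IV), C major (V), D minor (vi), E diminished (vii°).
D major shares 0: none.
G major shares 2: Am, C.
G# minor (natural minor) shares 0: none.
The most common triads (2) are shared with G major.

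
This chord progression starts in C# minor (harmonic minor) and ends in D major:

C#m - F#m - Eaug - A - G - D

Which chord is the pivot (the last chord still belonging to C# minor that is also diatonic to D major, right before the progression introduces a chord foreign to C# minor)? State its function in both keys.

A — VI in C# minor, V in D major

Chords diatonic to C# minor: C#m, D#dim, Eaug, F#m, G#, A, B#dim.
Reading the progression, the first chord not in that set is G, so the modulation leaves C# minor there.
The chord immediately before G is A, which is diatonic to both keys: VI in C# minor and V in D major.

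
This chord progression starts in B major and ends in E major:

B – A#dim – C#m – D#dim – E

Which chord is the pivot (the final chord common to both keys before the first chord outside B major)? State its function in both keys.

Chords diatonic to B major: B, C#m, D#m, E, F#, G#m, A#dim.
Reading the progression, the first chord not in that set is D#dim, so the modulation leaves B major there.
The chord immediately before D#dim is C#m, which is diatonic to both keys: ii in B major and vi in E major.

C#m — ii in B major, vi in E major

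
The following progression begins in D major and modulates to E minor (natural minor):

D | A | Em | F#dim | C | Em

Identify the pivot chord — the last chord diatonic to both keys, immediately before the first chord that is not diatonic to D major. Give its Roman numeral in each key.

Em — ii in D major, i in E minor

Chords diatonic to D major: D, Em, F#m, G, A, Bm, C#dim.
Reading the progression, the first chord not in that set is F#dim, so the modulation leaves D major there.
The chord immediately before F#dim is Em, which is diatonic to both keys: ii in D major and i in E minor.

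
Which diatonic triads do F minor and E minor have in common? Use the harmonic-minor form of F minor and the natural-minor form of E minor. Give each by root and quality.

C

Triads in F minor (harmonic minor): Fm (i), Gdim (ii°), Abaug (III+), Bbm (iv), C (V), Db (VI), Edim (vii°).
Triads in E minor (natural minor): Em (i), F#dim (ii°), G (III), Am (iv), Bm (v), C (VI), D (VII).
Shared triads with their functions: C (V in F minor, VI in E minor).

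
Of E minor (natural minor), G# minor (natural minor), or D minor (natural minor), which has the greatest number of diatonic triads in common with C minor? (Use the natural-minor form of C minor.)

D minor

Triads of C minor (natural minor): C minor (i), D diminished (ii°), Eb major (III), F minor (iv), G minor (v), Ab major (VI), Bb major (VII).
E minor (natural minor) shares 0: none.
G# minor (natural minor) shares 0: none.
D minor (natural minor) shares 2: Gm, Bb.
The most common triads (2) are shared with D minor.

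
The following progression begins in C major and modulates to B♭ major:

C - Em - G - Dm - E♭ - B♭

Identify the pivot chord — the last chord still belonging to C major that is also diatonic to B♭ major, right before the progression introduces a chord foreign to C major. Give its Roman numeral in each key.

Dm — ii in C major, iii in B♭ major

Chords diatonic to C major: C, Dm, Em, F, G, Am, Bdim.
Reading the progression, the first chord not in that set is E♭, so the modulation leaves C major there.
The chord immediately before E♭ is Dm, which is diatonic to both keys: ii in C major and iii in B♭ major.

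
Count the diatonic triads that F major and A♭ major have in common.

Diatonic triads of F major: F major (I), G minor (ii), A minor (iii), B♭ major (IV), C major (V), D minor (vi), E diminished (vii°).
Diatonic triads of A♭ major: A♭ major (I), B♭ minor (ii), C minor (iii), D♭ major (IV), E♭ major (V), F minor (vi), G diminished (vii°).
No triad has the same root and quality in both keys.

0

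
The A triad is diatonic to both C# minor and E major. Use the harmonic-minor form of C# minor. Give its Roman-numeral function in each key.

VI in C# minor; IV in E major

The scale of C# minor (harmonic minor) is C# D# E F# G# A B#; A is degree 6, and the triad built there (A-C#-E) is major, so it is VI.
The scale of E major is E F# G# A B C# D#; A is degree 4, and the triad built there (A-C#-E) is major, so it is IV.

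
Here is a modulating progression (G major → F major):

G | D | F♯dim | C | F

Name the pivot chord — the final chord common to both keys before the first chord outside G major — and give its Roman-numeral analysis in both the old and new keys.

Chords diatonic to G major: G, Am, Bm, C, D, Em, F♯dim.
Reading the progression, the first chord not in that set is F, so the modulation leaves G major there.
The chord immediately before F is C, which is diatonic to both keys: IV in G major and V in F major.

C — IV in G major, V in F major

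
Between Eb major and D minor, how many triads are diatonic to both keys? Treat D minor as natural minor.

2

Diatonic triads of Eb major: Eb (I), Fm (ii), Gm (iii), Ab (IV), Bb (V), Cm (vi), Ddim (vii°).
Diatonic triads of D minor (natural minor): Dm (i), Edim (ii°), F (III), Gm (iv), Am (v), Bb (VI), C (VII).
Matching root and quality in both lists: Gm, Bb.
That gives 2 common triads.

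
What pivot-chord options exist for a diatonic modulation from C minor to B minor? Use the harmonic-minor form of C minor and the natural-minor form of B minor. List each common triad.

Triads in C minor (harmonic minor): Cm (i), Ddim (ii°), Ebaug (III+), Fm (iv), G (V), Ab (VI), Bdim (vii°).
Triads in B minor (natural minor): Bm (i), C#dim (ii°), D (III), Em (iv), F#m (v), G (VI), A (VII).
Shared triads with their functions: G (V in C minor, VI in B minor).

G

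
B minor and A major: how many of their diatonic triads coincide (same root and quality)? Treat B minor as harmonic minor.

1

Diatonic triads of B minor (harmonic minor): Bm (i), C♯dim (ii°), Daug (III+), Em (iv), F♯ (V), G (VI), A♯dim (vii°).
Diatonic triads of A major: A (I), Bm (ii), C♯m (iii), D (IV), E (V), F♯m (vi), G♯dim (vii°).
Matching root and quality in both lists: Bm.
That gives 1 common triad.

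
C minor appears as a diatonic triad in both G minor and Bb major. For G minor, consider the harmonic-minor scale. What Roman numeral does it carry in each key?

iv in G minor; ii in Bb major

The scale of G minor (harmonic minor) is G A Bb C D Eb F#; C is degree 4, and the triad built there (C-Eb-G) is minor, so it is iv.
The scale of Bb major is Bb C D Eb F G A; C is degree 2, and the triad built there (C-Eb-G) is minor, so it is ii.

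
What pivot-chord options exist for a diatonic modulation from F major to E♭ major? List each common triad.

Gm, B♭

Triads in F major: F (I), Gm (ii), Am (iii), B♭ (IV), C (V), Dm (vi), Edim (vii°).
Triads in E♭ major: E♭ (I), Fm (ii), Gm (iii), A♭ (IV), B♭ (V), Cm (vi), Ddim (vii°).
Shared triads with their functions: Gm (ii in F major, iii in E♭ major); B♭ (IV in F major, V in E♭ major).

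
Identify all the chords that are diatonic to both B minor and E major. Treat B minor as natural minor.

F♯m, A

Triads in B minor (natural minor): B minor (i), C♯ diminished (ii°), D major (III), E minor (iv), F♯ minor (v), G major (VI), A major (VII).
Triads in E major: E major (I), F♯ minor (ii), G♯ minor (iii), A major (IV), B major (V), C♯ minor (vi), D♯ diminished (vii°).
Shared triads with their functions: F♯ minor (v in B minor, ii in E major); A major (VII in B minor, IV in E major).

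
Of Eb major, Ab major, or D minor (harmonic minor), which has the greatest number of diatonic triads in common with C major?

Triads of C major: C (I), Dm (ii), Em (iii), F (IV), G (V), Am (vi), Bdim (vii°).
Eb major shares 0: none.
Ab major shares 0: none.
D minor (harmonic minor) shares 1: Dm.
The most common triads (1) are shared with D minor.

D minor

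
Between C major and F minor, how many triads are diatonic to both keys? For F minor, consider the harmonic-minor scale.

Diatonic triads of C major: C (I), Dm (ii), Em (iii), F (IV), G (V), Am (vi), Bdim (vii°).
Diatonic triads of F minor (harmonic minor): Fm (i), Gdim (ii°), Abaug (III+), Bbm (iv), C (V), Db (VI), Edim (vii°).
Matching root and quality in both lists: C.
That gives 1 common triad.

1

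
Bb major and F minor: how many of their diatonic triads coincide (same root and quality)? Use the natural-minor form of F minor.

Diatonic triads of Bb major: Bb major (I), C minor (ii), D minor (iii), Eb major (IV), F major (V), G minor (vi), A diminished (vii°).
Diatonic triads of F minor (natural minor): F minor (i), G diminished (ii°), Ab major (III), Bb minor (iv), C minor (v), Db major (VI), Eb major (VII).
Matching root and quality in both lists: C minor, Eb major.
That gives 2 common triads.

2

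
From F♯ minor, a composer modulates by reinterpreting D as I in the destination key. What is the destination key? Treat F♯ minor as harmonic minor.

D major

The numeral I denotes a major triad on scale degree 1. With D on degree 1, the tonic of the new key is D.
Degree 1 carries a major triad in major keys, so the destination is D major.
Check: the diatonic triads of D major are D (I), Em (ii), F♯m (iii), G (IV), A (V), Bm (vi), C♯dim (vii°) — D is indeed I.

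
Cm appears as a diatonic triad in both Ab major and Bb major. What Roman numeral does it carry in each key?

The scale of Ab major is Ab Bb C Db Eb F G; C is degree 3, and the triad built there (C-Eb-G) is minor, so it is iii.
The scale of Bb major is Bb C D Eb F G A; C is degree 2, and the triad built there (C-Eb-G) is minor, so it is ii.

iii in Ab major; ii in Bb major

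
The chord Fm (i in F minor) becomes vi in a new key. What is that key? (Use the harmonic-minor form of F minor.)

The numeral vi denotes a minor triad on scale degree 6. With F on degree 6, the tonic of the new key is Ab.
Degree 6 carries a minor triad in major keys, so the destination is Ab major.
Check: the diatonic triads of Ab major are Ab (I), Bbm (ii), Cm (iii), Db (IV), Eb (V), Fm (vi), Gdim (vii°) — Fm is indeed vi.

Ab major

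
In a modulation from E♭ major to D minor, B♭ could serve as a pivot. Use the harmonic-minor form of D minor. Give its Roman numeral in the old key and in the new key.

V in E♭ major; VI in D minor

The scale of E♭ major is E♭ F G A♭ B♭ C D; B♭ is degree 5, and the triad built there (B♭-D-F) is major, so it is V.
The scale of D minor (harmonic minor) is D E F G A B♭ C♯; B♭ is degree 6, and the triad built there (B♭-D-F) is major, so it is VI.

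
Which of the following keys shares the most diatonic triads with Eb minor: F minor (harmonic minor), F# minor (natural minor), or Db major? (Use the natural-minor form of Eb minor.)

Triads of Eb minor (natural minor): Eb minor (i), F diminished (ii°), Gb major (III), Ab minor (iv), Bb minor (v), Cb major (VI), Db major (VII).
F minor (harmonic minor) shares 2: Bbm, Db.
F# minor (natural minor) shares 0: none.
Db major shares 4: Ebm, Gb, Bbm, Db.
The most common triads (4) are shared with Db major.

Db major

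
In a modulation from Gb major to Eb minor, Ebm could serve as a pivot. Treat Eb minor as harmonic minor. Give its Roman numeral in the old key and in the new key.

vi in Gb major; i in Eb minor

The scale of Gb major is Gb Ab Bb Cb Db Eb F; Eb is degree 6, and the triad built there (Eb-Gb-Bb) is minor, so it is vi.
The scale of Eb minor (harmonic minor) is Eb F Gb Ab Bb Cb D; Eb is degree 1, and the triad built there (Eb-Gb-Bb) is minor, so it is i.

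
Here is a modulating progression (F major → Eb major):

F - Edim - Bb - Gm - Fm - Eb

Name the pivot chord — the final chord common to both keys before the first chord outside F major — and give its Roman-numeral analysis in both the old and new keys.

Chords diatonic to F major: F, Gm, Am, Bb, C, Dm, Edim.
Reading the progression, the first chord not in that set is Fm, so the modulation leaves F major there.
The chord immediately before Fm is Gm, which is diatonic to both keys: ii in F major and iii in Eb major.

Gm — ii in F major, iii in Eb major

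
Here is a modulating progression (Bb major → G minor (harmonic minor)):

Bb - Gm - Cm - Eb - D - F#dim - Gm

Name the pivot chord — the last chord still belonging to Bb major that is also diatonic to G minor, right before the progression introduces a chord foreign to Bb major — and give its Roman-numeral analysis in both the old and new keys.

Eb — IV in Bb major, VI in G minor

Chords diatonic to Bb major: Bb, Cm, Dm, Eb, F, Gm, Adim.
Reading the progression, the first chord not in that set is D, so the modulation leaves Bb major there.
The chord immediately before D is Eb, which is diatonic to both keys: IV in Bb major and VI in G minor.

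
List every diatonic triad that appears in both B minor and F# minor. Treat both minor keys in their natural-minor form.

Bm, D, F#m, A

Triads in B minor (natural minor): Bm (i), C#dim (ii°), D (III), Em (iv), F#m (v), G (VI), A (VII).
Triads in F# minor (natural minor): F#m (i), G#dim (ii°), A (III), Bm (iv), C#m (v), D (VI), E (VII).
Shared triads with their functions: Bm (i in B minor, iv in F# minor); D (III in B minor, VI in F# minor); F#m (v in B minor, i in F# minor); A (VII in B minor, III in F# minor).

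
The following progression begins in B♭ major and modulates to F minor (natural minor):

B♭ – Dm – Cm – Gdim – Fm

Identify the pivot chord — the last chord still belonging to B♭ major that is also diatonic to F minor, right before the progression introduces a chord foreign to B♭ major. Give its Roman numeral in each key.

Chords diatonic to B♭ major: B♭, Cm, Dm, E♭, F, Gm, Adim.
Reading the progression, the first chord not in that set is Gdim, so the modulation leaves B♭ major there.
The chord immediately before Gdim is Cm, which is diatonic to both keys: ii in B♭ major and v in F minor.

Cm — ii in B♭ major, v in F minor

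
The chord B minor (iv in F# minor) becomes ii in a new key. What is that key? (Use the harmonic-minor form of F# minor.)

The numeral ii denotes a minor triad on scale degree 2. With B on degree 2, the tonic of the new key is A.
Degree 2 carries a minor triad in major keys, so the destination is A major.
Check: the diatonic triads of A major are A (I), Bm (ii), C#m (iii), D (IV), E (V), F#m (vi), G#dim (vii°) — B minor is indeed ii.

A major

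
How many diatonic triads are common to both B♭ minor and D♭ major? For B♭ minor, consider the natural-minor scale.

Diatonic triads of B♭ minor (natural minor): B♭ minor (i), C diminished (ii°), D♭ major (III), E♭ minor (iv), F minor (v), G♭ major (VI), A♭ major (VII).
Diatonic triads of D♭ major: D♭ major (I), E♭ minor (ii), F minor (iii), G♭ major (IV), A♭ major (V), B♭ minor (vi), C diminished (vii°).
Matching root and quality in both lists: B♭ minor, C diminished, D♭ major, E♭ minor, F minor, G♭ major, A♭ major.
That gives 7 common triads.

7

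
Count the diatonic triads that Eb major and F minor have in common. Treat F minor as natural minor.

Diatonic triads of Eb major: Eb (I), Fm (ii), Gm (iii), Ab (IV), Bb (V), Cm (vi), Ddim (vii°).
Diatonic triads of F minor (natural minor): Fm (i), Gdim (ii°), Ab (III), Bbm (iv), Cm (v), Db (VI), Eb (VII).
Matching root and quality in both lists: Eb, Fm, Ab, Cm.
That gives 4 common triads.

4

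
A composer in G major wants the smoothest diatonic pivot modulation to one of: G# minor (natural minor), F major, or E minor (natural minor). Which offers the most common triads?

E minor

Triads of G major: G major (I), A minor (ii), B minor (iii), C major (IV), D major (V), E minor (vi), F# diminished (vii°).
G# minor (natural minor) shares 0: none.
F major shares 2: Am, C.
E minor (natural minor) shares 7: G, Am, Bm, C, D, Em, F#dim.
The most common triads (7) are shared with E minor.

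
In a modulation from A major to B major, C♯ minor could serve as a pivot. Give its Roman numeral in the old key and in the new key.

The scale of A major is A B C♯ D E F♯ G♯; C♯ is degree 3, and the triad built there (C♯-E-G♯) is minor, so it is iii.
The scale of B major is B C♯ D♯ E F♯ G♯ A♯; C♯ is degree 2, and the triad built there (C♯-E-G♯) is minor, so it is ii.

iii in A major; ii in B major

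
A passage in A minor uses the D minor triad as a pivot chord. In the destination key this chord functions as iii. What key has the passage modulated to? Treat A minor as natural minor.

The numeral iii denotes a minor triad on scale degree 3. With D on degree 3, the tonic of the new key is Bb.
Degree 3 carries a minor triad in major keys, so the destination is Bb major.
Check: the diatonic triads of Bb major are Bb (I), Cm (ii), Dm (iii), Eb (IV), F (V), Gm (vi), Adim (vii°) — D minor is indeed iii.

Bb major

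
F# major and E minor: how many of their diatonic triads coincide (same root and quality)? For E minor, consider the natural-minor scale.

0

Diatonic triads of F# major: F# major (I), G# minor (ii), A# minor (iii), B major (IV), C# major (V), D# minor (vi), E# diminished (vii°).
Diatonic triads of E minor (natural minor): E minor (i), F# diminished (ii°), G major (III), A minor (iv), B minor (v), C major (VI), D major (VII).
No triad has the same root and quality in both keys.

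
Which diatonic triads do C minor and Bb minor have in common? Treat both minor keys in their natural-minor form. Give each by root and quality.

Fm, Ab

Triads in C minor (natural minor): C minor (i), D diminished (ii°), Eb major (III), F minor (iv), G minor (v), Ab major (VI), Bb major (VII).
Triads in Bb minor (natural minor): Bb minor (i), C diminished (ii°), Db major (III), Eb minor (iv), F minor (v), Gb major (VI), Ab major (VII).
Shared triads with their functions: F minor (iv in C minor, v in Bb minor); Ab major (VI in C minor, VII in Bb minor).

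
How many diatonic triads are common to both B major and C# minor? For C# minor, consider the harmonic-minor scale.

1

Diatonic triads of B major: B (I), C#m (ii), D#m (iii), E (IV), F# (V), G#m (vi), A#dim (vii°).
Diatonic triads of C# minor (harmonic minor): C#m (i), D#dim (ii°), Eaug (III+), F#m (iv), G# (V), A (VI), B#dim (vii°).
Matching root and quality in both lists: C#m.
That gives 1 common triad.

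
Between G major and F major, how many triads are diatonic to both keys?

2

Diatonic triads of G major: G (I), Am (ii), Bm (iii), C (IV), D (V), Em (vi), F#dim (vii°).
Diatonic triads of F major: F (I), Gm (ii), Am (iii), Bb (IV), C (V), Dm (vi), Edim (vii°).
Matching root and quality in both lists: Am, C.
That gives 2 common triads.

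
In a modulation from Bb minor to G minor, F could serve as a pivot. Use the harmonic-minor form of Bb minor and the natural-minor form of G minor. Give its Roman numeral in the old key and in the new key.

V in Bb minor; VII in G minor

The scale of Bb minor (harmonic minor) is Bb C Db Eb F Gb A; F is degree 5, and the triad built there (F-A-C) is major, so it is V.
The scale of G minor (natural minor) is G A Bb C D Eb F; F is degree 7, and the triad built there (F-A-C) is major, so it is VII.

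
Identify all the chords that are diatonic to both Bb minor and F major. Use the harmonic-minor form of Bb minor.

Triads in Bb minor (harmonic minor): Bbm (i), Cdim (ii°), Dbaug (III+), Ebm (iv), F (V), Gb (VI), Adim (vii°).
Triads in F major: F (I), Gm (ii), Am (iii), Bb (IV), C (V), Dm (vi), Edim (vii°).
Shared triads with their functions: F (V in Bb minor, I in F major).

F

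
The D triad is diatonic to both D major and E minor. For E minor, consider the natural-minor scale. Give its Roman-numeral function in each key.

I in D major; VII in E minor

The scale of D major is D E F# G A B C#; D is degree 1, and the triad built there (D-F#-A) is major, so it is I.
The scale of E minor (natural minor) is E F# G A B C D; D is degree 7, and the triad built there (D-F#-A) is major, so it is VII.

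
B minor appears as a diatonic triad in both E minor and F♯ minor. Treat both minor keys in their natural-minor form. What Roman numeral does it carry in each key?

v in E minor; iv in F♯ minor

The scale of E minor (natural minor) is E F♯ G A B C D; B is degree 5, and the triad built there (B-D-F♯) is minor, so it is v.
The scale of F♯ minor (natural minor) is F♯ G♯ A B C♯ D E; B is degree 4, and the triad built there (B-D-F♯) is minor, so it is iv.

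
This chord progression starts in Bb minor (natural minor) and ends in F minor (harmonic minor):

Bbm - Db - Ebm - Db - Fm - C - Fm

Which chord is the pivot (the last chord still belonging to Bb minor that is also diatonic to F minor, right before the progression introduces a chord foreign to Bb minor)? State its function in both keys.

Fm — v in Bb minor, i in F minor

Chords diatonic to Bb minor: Bbm, Cdim, Db, Ebm, Fm, Gb, Ab.
Reading the progression, the first chord not in that set is C, so the modulation leaves Bb minor there.
The chord immediately before C is Fm, which is diatonic to both keys: v in Bb minor and i in F minor.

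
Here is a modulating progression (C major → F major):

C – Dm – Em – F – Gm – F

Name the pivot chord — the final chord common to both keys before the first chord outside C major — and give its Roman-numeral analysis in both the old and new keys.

F — IV in C major, I in F major

Chords diatonic to C major: C, Dm, Em, F, G, Am, Bdim.
Reading the progression, the first chord not in that set is Gm, so the modulation leaves C major there.
The chord immediately before Gm is F, which is diatonic to both keys: IV in C major and I in F major.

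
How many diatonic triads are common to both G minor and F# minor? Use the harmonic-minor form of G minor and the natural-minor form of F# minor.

Diatonic triads of G minor (harmonic minor): Gm (i), Adim (ii°), Bbaug (III+), Cm (iv), D (V), Eb (VI), F#dim (vii°).
Diatonic triads of F# minor (natural minor): F#m (i), G#dim (ii°), A (III), Bm (iv), C#m (v), D (VI), E (VII).
Matching root and quality in both lists: D.
That gives 1 common triad.

1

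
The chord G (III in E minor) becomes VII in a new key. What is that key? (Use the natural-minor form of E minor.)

A minor

The numeral VII denotes a major triad on scale degree 7. With G on degree 7, the tonic of the new key is A.
Degree 7 carries a major triad in natural-minor keys, so the destination is A minor.
Check: the diatonic triads of A minor (natural minor) are Am (i), Bdim (ii°), C (III), Dm (iv), Em (v), F (VI), G (VII) — G is indeed VII.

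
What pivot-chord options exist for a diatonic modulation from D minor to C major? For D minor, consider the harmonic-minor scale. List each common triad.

Dm

Triads in D minor (harmonic minor): Dm (i), Edim (ii°), Faug (III+), Gm (iv), A (V), Bb (VI), C#dim (vii°).
Triads in C major: C (I), Dm (ii), Em (iii), F (IV), G (V), Am (vi), Bdim (vii°).
Shared triads with their functions: Dm (i in D minor, ii in C major).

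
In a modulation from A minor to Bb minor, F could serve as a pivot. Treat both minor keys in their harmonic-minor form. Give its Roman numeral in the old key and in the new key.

VI in A minor; V in Bb minor

The scale of A minor (harmonic minor) is A B C D E F G#; F is degree 6, and the triad built there (F-A-C) is major, so it is VI.
The scale of Bb minor (harmonic minor) is Bb C Db Eb F Gb A; F is degree 5, and the triad built there (F-A-C) is major, so it is V.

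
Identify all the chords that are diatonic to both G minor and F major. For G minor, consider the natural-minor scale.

Gm, B♭, Dm, F

Triads in G minor (natural minor): Gm (i), Adim (ii°), B♭ (III), Cm (iv), Dm (v), E♭ (VI), F (VII).
Triads in F major: F (I), Gm (ii), Am (iii), B♭ (IV), C (V), Dm (vi), Edim (vii°).
Shared triads with their functions: Gm (i in G minor, ii in F major); B♭ (III in G minor, IV in F major); Dm (v in G minor, vi in F major); F (VII in G minor, I in F major).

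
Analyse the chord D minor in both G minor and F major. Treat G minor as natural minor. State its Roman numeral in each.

v in G minor; vi in F major

The scale of G minor (natural minor) is G A B♭ C D E♭ F; D is degree 5, and the triad built there (D-F-A) is minor, so it is v.
The scale of F major is F G A B♭ C D E; D is degree 6, and the triad built there (D-F-A) is minor, so it is vi.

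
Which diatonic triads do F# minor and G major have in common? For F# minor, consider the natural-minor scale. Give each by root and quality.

Bm, D

Triads in F# minor (natural minor): F#m (i), G#dim (ii°), A (III), Bm (iv), C#m (v), D (VI), E (VII).
Triads in G major: G (I), Am (ii), Bm (iii), C (IV), D (V), Em (vi), F#dim (vii°).
Shared triads with their functions: Bm (iv in F# minor, iii in G major); D (VI in F# minor, V in G major).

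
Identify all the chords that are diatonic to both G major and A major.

Triads in G major: G (I), Am (ii), Bm (iii), C (IV), D (V), Em (vi), F#dim (vii°).
Triads in A major: A (I), Bm (ii), C#m (iii), D (IV), E (V), F#m (vi), G#dim (vii°).
Shared triads with their functions: Bm (iii in G major, ii in A major); D (V in G major, IV in A major).

Bm, D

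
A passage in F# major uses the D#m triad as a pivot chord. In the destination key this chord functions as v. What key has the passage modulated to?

The numeral v denotes a minor triad on scale degree 5. With D# on degree 5, the tonic of the new key is G#.
Degree 5 carries a minor triad in natural-minor keys, so the destination is G# minor.
Check: the diatonic triads of G# minor (natural minor) are G#m (i), A#dim (ii°), B (III), C#m (iv), D#m (v), E (VI), F# (VII) — D#m is indeed v.

G# minor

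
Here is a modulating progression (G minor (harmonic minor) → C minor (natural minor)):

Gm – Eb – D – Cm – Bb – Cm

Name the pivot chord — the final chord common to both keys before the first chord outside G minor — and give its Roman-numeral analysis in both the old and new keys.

Chords diatonic to G minor: Gm, Adim, Bbaug, Cm, D, Eb, F#dim.
Reading the progression, the first chord not in that set is Bb, so the modulation leaves G minor there.
The chord immediately before Bb is Cm, which is diatonic to both keys: iv in G minor and i in C minor.

Cm — iv in G minor, i in C minor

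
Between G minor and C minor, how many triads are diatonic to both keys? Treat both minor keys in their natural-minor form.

Diatonic triads of G minor (natural minor): Gm (i), Adim (ii°), B♭ (III), Cm (iv), Dm (v), E♭ (VI), F (VII).
Diatonic triads of C minor (natural minor): Cm (i), Ddim (ii°), E♭ (III), Fm (iv), Gm (v), A♭ (VI), B♭ (VII).
Matching root and quality in both lists: Gm, B♭, Cm, E♭.
That gives 4 common triads.

4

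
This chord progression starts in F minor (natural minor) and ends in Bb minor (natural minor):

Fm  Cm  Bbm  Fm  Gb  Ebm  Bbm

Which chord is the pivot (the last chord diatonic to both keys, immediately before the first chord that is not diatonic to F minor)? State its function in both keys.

Fm — i in F minor, v in Bb minor

Chords diatonic to F minor: Fm, Gdim, Ab, Bbm, Cm, Db, Eb.
Reading the progression, the first chord not in that set is Gb, so the modulation leaves F minor there.
The chord immediately before Gb is Fm, which is diatonic to both keys: i in F minor and v in Bb minor.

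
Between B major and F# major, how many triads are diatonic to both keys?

4

Diatonic triads of B major: B (I), C#m (ii), D#m (iii), E (IV), F# (V), G#m (vi), A#dim (vii°).
Diatonic triads of F# major: F# (I), G#m (ii), A#m (iii), B (IV), C# (V), D#m (vi), E#dim (vii°).
Matching root and quality in both lists: B, D#m, F#, G#m.
That gives 4 common triads.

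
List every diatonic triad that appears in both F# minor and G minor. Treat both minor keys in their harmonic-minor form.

D

Triads in F# minor (harmonic minor): F#m (i), G#dim (ii°), Aaug (III+), Bm (iv), C# (V), D (VI), E#dim (vii°).
Triads in G minor (harmonic minor): Gm (i), Adim (ii°), Bbaug (III+), Cm (iv), D (V), Eb (VI), F#dim (vii°).
Shared triads with their functions: D (VI in F# minor, V in G minor).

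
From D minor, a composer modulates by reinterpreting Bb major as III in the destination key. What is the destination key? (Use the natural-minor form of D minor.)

G minor

The numeral III denotes a major triad on scale degree 3. With Bb on degree 3, the tonic of the new key is G.
Degree 3 carries a major triad in natural-minor keys, so the destination is G minor.
Check: the diatonic triads of G minor (natural minor) are Gm (i), Adim (ii°), Bb (III), Cm (iv), Dm (v), Eb (VI), F (VII) — Bb major is indeed III.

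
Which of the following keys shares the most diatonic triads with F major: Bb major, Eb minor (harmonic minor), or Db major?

Bb major

Triads of F major: F major (I), G minor (ii), A minor (iii), Bb major (IV), C major (V), D minor (vi), E diminished (vii°).
Bb major shares 4: F, Gm, Bb, Dm.
Eb minor (harmonic minor) shares 1: Bb.
Db major shares 0: none.
The most common triads (4) are shared with Bb major.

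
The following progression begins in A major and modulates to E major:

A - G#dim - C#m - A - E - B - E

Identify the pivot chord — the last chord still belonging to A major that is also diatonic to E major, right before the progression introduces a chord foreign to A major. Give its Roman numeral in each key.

Chords diatonic to A major: A, Bm, C#m, D, E, F#m, G#dim.
Reading the progression, the first chord not in that set is B, so the modulation leaves A major there.
The chord immediately before B is E, which is diatonic to both keys: V in A major and I in E major.

E — V in A major, I in E major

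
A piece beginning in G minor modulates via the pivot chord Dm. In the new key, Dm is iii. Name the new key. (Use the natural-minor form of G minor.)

The numeral iii denotes a minor triad on scale degree 3. With D on degree 3, the tonic of the new key is Bb.
Degree 3 carries a minor triad in major keys, so the destination is Bb major.
Check: the diatonic triads of Bb major are Bb (I), Cm (ii), Dm (iii), Eb (IV), F (V), Gm (vi), Adim (vii°) — Dm is indeed iii.

Bb major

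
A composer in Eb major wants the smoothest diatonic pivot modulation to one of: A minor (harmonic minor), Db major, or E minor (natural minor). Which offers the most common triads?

Triads of Eb major: Eb major (I), F minor (ii), G minor (iii), Ab major (IV), Bb major (V), C minor (vi), D diminished (vii°).
A minor (harmonic minor) shares 0: none.
Db major shares 2: Fm, Ab.
E minor (natural minor) shares 0: none.
The most common triads (2) are shared with Db major.

Db major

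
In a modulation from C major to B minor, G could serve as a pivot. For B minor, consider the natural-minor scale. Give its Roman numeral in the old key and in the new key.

The scale of C major is C D E F G A B; G is degree 5, and the triad built there (G-B-D) is major, so it is V.
The scale of B minor (natural minor) is B C# D E F# G A; G is degree 6, and the triad built there (G-B-D) is major, so it is VI.

V in C major; VI in B minor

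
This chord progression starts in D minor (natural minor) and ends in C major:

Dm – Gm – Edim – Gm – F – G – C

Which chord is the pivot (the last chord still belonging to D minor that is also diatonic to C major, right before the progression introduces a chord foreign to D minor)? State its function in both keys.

F — III in D minor, IV in C major

Chords diatonic to D minor: Dm, Edim, F, Gm, Am, Bb, C.
Reading the progression, the first chord not in that set is G, so the modulation leaves D minor there.
The chord immediately before G is F, which is diatonic to both keys: III in D minor and IV in C major.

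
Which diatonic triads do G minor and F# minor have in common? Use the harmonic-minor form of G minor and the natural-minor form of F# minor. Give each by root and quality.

D

Triads in G minor (harmonic minor): Gm (i), Adim (ii°), Bbaug (III+), Cm (iv), D (V), Eb (VI), F#dim (vii°).
Triads in F# minor (natural minor): F#m (i), G#dim (ii°), A (III), Bm (iv), C#m (v), D (VI), E (VII).
Shared triads with their functions: D (V in G minor, VI in F# minor).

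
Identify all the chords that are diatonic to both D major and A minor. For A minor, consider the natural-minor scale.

Em, G

Triads in D major: D major (I), E minor (ii), F# minor (iii), G major (IV), A major (V), B minor (vi), C# diminished (vii°).
Triads in A minor (natural minor): A minor (i), B diminished (ii°), C major (III), D minor (iv), E minor (v), F major (VI), G major (VII).
Shared triads with their functions: E minor (ii in D major, v in A minor); G major (IV in D major, VII in A minor).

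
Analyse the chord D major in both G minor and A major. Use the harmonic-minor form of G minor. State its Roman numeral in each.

The scale of G minor (harmonic minor) is G A Bb C D Eb F#; D is degree 5, and the triad built there (D-F#-A) is major, so it is V.
The scale of A major is A B C# D E F# G#; D is degree 4, and the triad built there (D-F#-A) is major, so it is IV.

V in G minor; IV in A major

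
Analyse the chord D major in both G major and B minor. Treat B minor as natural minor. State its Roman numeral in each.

The scale of G major is G A B C D E F#; D is degree 5, and the triad built there (D-F#-A) is major, so it is V.
The scale of B minor (natural minor) is B C# D E F# G A; D is degree 3, and the triad built there (D-F#-A) is major, so it is III.

V in G major; III in B minor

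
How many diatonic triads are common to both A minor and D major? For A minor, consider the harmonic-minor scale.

Diatonic triads of A minor (harmonic minor): A minor (i), B diminished (ii°), C augmented (III+), D minor (iv), E major (V), F major (VI), G# diminished (vii°).
Diatonic triads of D major: D major (I), E minor (ii), F# minor (iii), G major (IV), A major (V), B minor (vi), C# diminished (vii°).
No triad has the same root and quality in both keys.

0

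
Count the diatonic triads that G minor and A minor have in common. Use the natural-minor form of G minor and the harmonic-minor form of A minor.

Diatonic triads of G minor (natural minor): Gm (i), Adim (ii°), Bb (III), Cm (iv), Dm (v), Eb (VI), F (VII).
Diatonic triads of A minor (harmonic minor): Am (i), Bdim (ii°), Caug (III+), Dm (iv), E (V), F (VI), G#dim (vii°).
Matching root and quality in both lists: Dm, F.
That gives 2 common triads.

2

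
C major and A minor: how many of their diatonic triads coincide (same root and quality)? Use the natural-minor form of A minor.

Diatonic triads of C major: C (I), Dm (ii), Em (iii), F (IV), G (V), Am (vi), Bdim (vii°).
Diatonic triads of A minor (natural minor): Am (i), Bdim (ii°), C (III), Dm (iv), Em (v), F (VI), G (VII).
Matching root and quality in both lists: C, Dm, Em, F, G, Am, Bdim.
That gives 7 common triads.

7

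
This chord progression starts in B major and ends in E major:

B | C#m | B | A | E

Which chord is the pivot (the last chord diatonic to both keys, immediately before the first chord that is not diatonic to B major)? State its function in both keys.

B — I in B major, V in E major

Chords diatonic to B major: B, C#m, D#m, E, F#, G#m, A#dim.
Reading the progression, the first chord not in that set is A, so the modulation leaves B major there.
The chord immediately before A is B, which is diatonic to both keys: I in B major and V in E major.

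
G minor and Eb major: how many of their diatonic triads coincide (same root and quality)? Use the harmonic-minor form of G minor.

3

Diatonic triads of G minor (harmonic minor): G minor (i), A diminished (ii°), Bb augmented (III+), C minor (iv), D major (V), Eb major (VI), F# diminished (vii°).
Diatonic triads of Eb major: Eb major (I), F minor (ii), G minor (iii), Ab major (IV), Bb major (V), C minor (vi), D diminished (vii°).
Matching root and quality in both lists: G minor, C minor, Eb major.
That gives 3 common triads.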